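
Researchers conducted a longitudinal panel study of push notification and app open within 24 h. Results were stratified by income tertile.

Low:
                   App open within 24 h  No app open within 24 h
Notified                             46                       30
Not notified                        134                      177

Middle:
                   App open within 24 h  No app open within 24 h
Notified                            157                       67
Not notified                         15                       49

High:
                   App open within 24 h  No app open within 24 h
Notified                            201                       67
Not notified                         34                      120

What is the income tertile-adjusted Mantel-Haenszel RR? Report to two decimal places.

RR_MH = Σ(aᵢ·n₀ᵢ/nᵢ) / Σ(cᵢ·n₁ᵢ/nᵢ), with n₁ᵢ = aᵢ+bᵢ (exposed), n₀ᵢ = cᵢ+dᵢ (unexposed), nᵢ = n₁ᵢ+n₀ᵢ.
Stratum 1 (Low): n₁ = 76, n₀ = 311, n = 387; a·n₀/n = 46·311/387 = 36.9664; c·n₁/n = 134·76/387 = 26.3152
Stratum 2 (Middle): n₁ = 224, n₀ = 64, n = 288; a·n₀/n = 157·64/288 = 34.8889; c·n₁/n = 15·224/288 = 11.6667
Stratum 3 (High): n₁ = 268, n₀ = 154, n = 422; a·n₀/n = 201·154/422 = 73.3507; c·n₁/n = 34·268/422 = 21.5924
RR_MH = (36.9664 + 34.8889 + 73.3507) / (26.3152 + 11.6667 + 21.5924) = 145.2060 / 59.5743 = 2.43739

2.44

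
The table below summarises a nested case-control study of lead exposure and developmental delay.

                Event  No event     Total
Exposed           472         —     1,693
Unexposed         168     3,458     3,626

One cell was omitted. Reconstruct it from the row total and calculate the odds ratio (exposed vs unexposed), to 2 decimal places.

7.96

The missing cell is in the exposed row: 1693 − 472 = 1221.
So a = 472, b = 1221, c = 168, d = 3458.
OR = (a·d)/(b·c) = (472 × 3458) / (1221 × 168) = 1632176 / 205128 = 7.95687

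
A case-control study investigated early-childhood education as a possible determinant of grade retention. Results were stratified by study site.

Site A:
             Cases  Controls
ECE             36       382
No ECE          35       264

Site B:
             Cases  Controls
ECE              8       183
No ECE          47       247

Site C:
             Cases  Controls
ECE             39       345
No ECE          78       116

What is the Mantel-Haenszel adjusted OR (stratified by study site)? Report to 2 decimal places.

OR_MH = Σ(aᵢdᵢ/nᵢ) / Σ(bᵢcᵢ/nᵢ), where nᵢ is the stratum total.
Stratum 1 (Site A): n = 717; a·d/n = 36·264/717 = 13.2552; b·c/n = 382·35/717 = 18.6471
Stratum 2 (Site B): n = 485; a·d/n = 8·247/485 = 4.0742; b·c/n = 183·47/485 = 17.7340
Stratum 3 (Site C): n = 578; a·d/n = 39·116/578 = 7.8270; b·c/n = 345·78/578 = 46.5571
OR_MH = (13.2552 + 4.0742 + 7.8270) / (18.6471 + 17.7340 + 46.5571) = 25.1564 / 82.9383 = 0.30332

0.30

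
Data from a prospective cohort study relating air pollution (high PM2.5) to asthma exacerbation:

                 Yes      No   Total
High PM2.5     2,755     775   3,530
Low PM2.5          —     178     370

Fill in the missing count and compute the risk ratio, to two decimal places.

The missing cell is in the unexposed row: 370 − 178 = 192.
So a = 2755, b = 775, c = 192, d = 178.
RR = [a/(a+b)] / [c/(c+d)] = (2755/3530) / (192/370) = 0.78045/0.51892 = 1.50400

1.50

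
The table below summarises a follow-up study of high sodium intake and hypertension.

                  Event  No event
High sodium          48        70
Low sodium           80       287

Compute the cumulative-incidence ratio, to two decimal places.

1.87

Cells: a = 48, b = 70, c = 80, d = 287.
Risk in exposed = 48/118 = 0.40678; risk in unexposed = 80/367 = 0.21798.
RR = 0.40678 / 0.21798 = 1.86610
The risk among the exposed is 1.87 times that among the unexposed.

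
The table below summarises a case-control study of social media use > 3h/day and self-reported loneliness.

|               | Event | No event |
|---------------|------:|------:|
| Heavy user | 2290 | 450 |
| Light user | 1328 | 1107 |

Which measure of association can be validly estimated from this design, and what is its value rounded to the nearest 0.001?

4.242

Cells: a = 2290, b = 450, c = 1328, d = 1107.
This is a case-control study: participants were sampled on outcome status, so risks in the source population cannot be estimated directly — relative risk is not valid here. The odds ratio is the appropriate measure.
OR = (a·d)/(b·c) = (2290 × 1107) / (450 × 1328) = 2535030 / 597600 = 4.24202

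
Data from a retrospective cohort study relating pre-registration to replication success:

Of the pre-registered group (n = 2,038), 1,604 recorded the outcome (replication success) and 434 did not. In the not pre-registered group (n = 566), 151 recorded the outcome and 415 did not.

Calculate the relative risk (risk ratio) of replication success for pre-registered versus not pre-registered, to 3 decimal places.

2.950

From the description: a = 1604, b = 434, c = 151, d = 415.
Risk in exposed = 1604/2038 = 0.78705; risk in unexposed = 151/566 = 0.26678.
RR = 0.78705 / 0.26678 = 2.95012
The risk among the exposed is 2.95 times that among the unexposed.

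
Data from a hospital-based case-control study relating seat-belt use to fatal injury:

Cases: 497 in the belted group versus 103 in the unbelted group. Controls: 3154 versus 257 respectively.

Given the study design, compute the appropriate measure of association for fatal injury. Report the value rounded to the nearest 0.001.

0.393

From the description: a = 497, b = 3154, c = 103, d = 257.
This is a hospital-based case-control study: participants were sampled on outcome status, so risks in the source population cannot be estimated directly — relative risk is not valid here. The odds ratio is the appropriate measure.
OR = (a·d)/(b·c) = (497 × 257) / (3154 × 103) = 127729 / 324862 = 0.39318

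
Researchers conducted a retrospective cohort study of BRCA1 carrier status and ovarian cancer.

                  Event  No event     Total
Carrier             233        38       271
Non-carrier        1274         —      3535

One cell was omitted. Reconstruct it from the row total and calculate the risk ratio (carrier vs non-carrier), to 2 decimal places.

2.39

The missing cell is in the unexposed row: 3535 − 1274 = 2261.
So a = 233, b = 38, c = 1274, d = 2261.
RR = [a/(a+b)] / [c/(c+d)] = (233/271) / (1274/3535) = 0.85978/0.36040 = 2.38565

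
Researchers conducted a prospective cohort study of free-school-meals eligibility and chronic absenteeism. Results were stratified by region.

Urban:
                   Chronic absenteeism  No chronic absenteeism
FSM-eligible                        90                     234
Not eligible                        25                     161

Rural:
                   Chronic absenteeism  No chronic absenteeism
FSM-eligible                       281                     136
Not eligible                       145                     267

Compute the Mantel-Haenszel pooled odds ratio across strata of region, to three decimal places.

3.373

OR_MH = Σ(aᵢdᵢ/nᵢ) / Σ(bᵢcᵢ/nᵢ), where nᵢ is the stratum total.
Stratum 1 (Urban): n = 510; a·d/n = 90·161/510 = 28.4118; b·c/n = 234·25/510 = 11.4706
Stratum 2 (Rural): n = 829; a·d/n = 281·267/829 = 90.5030; b·c/n = 136·145/829 = 23.7877
OR_MH = (28.4118 + 90.5030) / (11.4706 + 23.7877) = 118.9148 / 35.2583 = 3.37268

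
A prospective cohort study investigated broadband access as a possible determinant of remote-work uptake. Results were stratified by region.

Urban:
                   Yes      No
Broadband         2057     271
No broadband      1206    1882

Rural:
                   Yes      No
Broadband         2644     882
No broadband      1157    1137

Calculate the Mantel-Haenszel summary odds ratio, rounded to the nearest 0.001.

OR_MH = Σ(aᵢdᵢ/nᵢ) / Σ(bᵢcᵢ/nᵢ), where nᵢ is the stratum total.
Stratum 1 (Urban): n = 5416; a·d/n = 2057·1882/5416 = 714.7847; b·c/n = 271·1206/5416 = 60.3445
Stratum 2 (Rural): n = 5820; a·d/n = 2644·1137/5820 = 516.5340; b·c/n = 882·1157/5820 = 175.3392
OR_MH = (714.7847 + 516.5340) / (60.3445 + 175.3392) = 1231.3187 / 235.6837 = 5.22445

5.224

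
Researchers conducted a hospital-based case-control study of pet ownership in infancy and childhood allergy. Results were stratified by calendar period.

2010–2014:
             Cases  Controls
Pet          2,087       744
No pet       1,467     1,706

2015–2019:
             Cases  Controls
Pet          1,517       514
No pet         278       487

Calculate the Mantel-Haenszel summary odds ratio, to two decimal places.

3.68

OR_MH = Σ(aᵢdᵢ/nᵢ) / Σ(bᵢcᵢ/nᵢ), where nᵢ is the stratum total.
Stratum 1 (2010–2014): n = 6004; a·d/n = 2087·1706/6004 = 593.0083; b·c/n = 744·1467/6004 = 181.7868
Stratum 2 (2015–2019): n = 2796; a·d/n = 1517·487/2796 = 264.2271; b·c/n = 514·278/2796 = 51.1059
OR_MH = (593.0083 + 264.2271) / (181.7868 + 51.1059) = 857.2354 / 232.8927 = 3.68082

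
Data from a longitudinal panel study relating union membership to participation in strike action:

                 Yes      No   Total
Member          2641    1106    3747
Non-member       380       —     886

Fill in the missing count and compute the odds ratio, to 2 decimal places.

3.18

The missing cell is in the unexposed row: 886 − 380 = 506.
So a = 2641, b = 1106, c = 380, d = 506.
OR = (a·d)/(b·c) = (2641 × 506) / (1106 × 380) = 1336346 / 420280 = 3.17966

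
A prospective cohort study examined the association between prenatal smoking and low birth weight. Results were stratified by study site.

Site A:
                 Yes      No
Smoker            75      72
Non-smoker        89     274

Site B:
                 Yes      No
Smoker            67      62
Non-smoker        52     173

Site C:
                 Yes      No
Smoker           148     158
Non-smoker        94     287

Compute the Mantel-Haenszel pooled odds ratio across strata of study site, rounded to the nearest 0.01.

OR_MH = Σ(aᵢdᵢ/nᵢ) / Σ(bᵢcᵢ/nᵢ), where nᵢ is the stratum total.
Stratum 1 (Site A): n = 510; a·d/n = 75·274/510 = 40.2941; b·c/n = 72·89/510 = 12.5647
Stratum 2 (Site B): n = 354; a·d/n = 67·173/354 = 32.7429; b·c/n = 62·52/354 = 9.1073
Stratum 3 (Site C): n = 687; a·d/n = 148·287/687 = 61.8282; b·c/n = 158·94/687 = 21.6186
OR_MH = (40.2941 + 32.7429 + 61.8282) / (12.5647 + 9.1073 + 21.6186) = 134.8653 / 43.2907 = 3.11534

3.12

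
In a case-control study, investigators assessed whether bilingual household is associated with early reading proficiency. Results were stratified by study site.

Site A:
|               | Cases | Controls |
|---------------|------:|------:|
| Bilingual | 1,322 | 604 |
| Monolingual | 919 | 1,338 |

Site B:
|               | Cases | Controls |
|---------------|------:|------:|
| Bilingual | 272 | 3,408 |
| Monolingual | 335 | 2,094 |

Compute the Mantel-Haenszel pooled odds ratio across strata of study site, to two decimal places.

OR_MH = Σ(aᵢdᵢ/nᵢ) / Σ(bᵢcᵢ/nᵢ), where nᵢ is the stratum total.
Stratum 1 (Site A): n = 4183; a·d/n = 1322·1338/4183 = 422.8630; b·c/n = 604·919/4183 = 132.6981
Stratum 2 (Site B): n = 6109; a·d/n = 272·2094/6109 = 93.2342; b·c/n = 3408·335/6109 = 186.8849
OR_MH = (422.8630 + 93.2342) / (132.6981 + 186.8849) = 516.0973 / 319.5830 = 1.61491

1.61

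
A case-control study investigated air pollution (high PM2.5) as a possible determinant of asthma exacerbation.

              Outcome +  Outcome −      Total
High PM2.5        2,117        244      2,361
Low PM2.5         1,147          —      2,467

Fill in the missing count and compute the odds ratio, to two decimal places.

The missing cell is in the unexposed row: 2467 − 1147 = 1320.
So a = 2117, b = 244, c = 1147, d = 1320.
OR = (a·d)/(b·c) = (2117 × 1320) / (244 × 1147) = 2794440 / 279868 = 9.98485

9.98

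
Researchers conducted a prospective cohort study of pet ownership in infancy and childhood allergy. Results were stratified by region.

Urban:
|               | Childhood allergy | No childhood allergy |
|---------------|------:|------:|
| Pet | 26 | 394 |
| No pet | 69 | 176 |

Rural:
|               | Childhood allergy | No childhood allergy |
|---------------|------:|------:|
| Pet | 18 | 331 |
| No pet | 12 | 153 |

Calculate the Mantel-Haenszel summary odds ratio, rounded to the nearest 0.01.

OR_MH = Σ(aᵢdᵢ/nᵢ) / Σ(bᵢcᵢ/nᵢ), where nᵢ is the stratum total.
Stratum 1 (Urban): n = 665; a·d/n = 26·176/665 = 6.8812; b·c/n = 394·69/665 = 40.8812
Stratum 2 (Rural): n = 514; a·d/n = 18·153/514 = 5.3580; b·c/n = 331·12/514 = 7.7276
OR_MH = (6.8812 + 5.3580) / (40.8812 + 7.7276) = 12.2392 / 48.6088 = 0.25179

0.25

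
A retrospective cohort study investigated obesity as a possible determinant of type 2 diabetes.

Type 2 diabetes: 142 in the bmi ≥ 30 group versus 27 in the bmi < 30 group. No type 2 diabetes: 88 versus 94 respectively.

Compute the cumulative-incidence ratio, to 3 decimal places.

2.767

From the description: a = 142, b = 88, c = 27, d = 94.
Risk in exposed = 142/230 = 0.61739; risk in unexposed = 27/121 = 0.22314.
RR = 0.61739 / 0.22314 = 2.76683
The risk among the exposed is 2.77 times that among the unexposed.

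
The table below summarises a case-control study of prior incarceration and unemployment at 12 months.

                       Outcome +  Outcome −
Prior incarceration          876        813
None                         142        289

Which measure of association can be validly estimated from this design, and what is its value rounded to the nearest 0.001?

Cells: a = 876, b = 813, c = 142, d = 289.
This is a case-control study: participants were sampled on outcome status, so risks in the source population cannot be estimated directly — relative risk is not valid here. The odds ratio is the appropriate measure.
OR = (a·d)/(b·c) = (876 × 289) / (813 × 142) = 253164 / 115446 = 2.19292

2.193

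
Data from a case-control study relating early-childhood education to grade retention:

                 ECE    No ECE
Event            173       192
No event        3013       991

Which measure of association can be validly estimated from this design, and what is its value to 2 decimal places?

0.30

Reading the table with exposure as columns: a = 173 (ECE, case), b = 3013 (ECE, non-case), c = 192 (No ECE, case), d = 991.
This is a case-control study: participants were sampled on outcome status, so risks in the source population cannot be estimated directly — relative risk is not valid here. The odds ratio is the appropriate measure.
OR = (a·d)/(b·c) = (173 × 991) / (3013 × 192) = 171443 / 578496 = 0.29636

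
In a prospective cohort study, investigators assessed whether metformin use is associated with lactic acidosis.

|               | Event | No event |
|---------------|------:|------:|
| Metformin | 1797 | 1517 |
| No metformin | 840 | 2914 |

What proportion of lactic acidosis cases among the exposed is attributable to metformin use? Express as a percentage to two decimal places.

58.73

Cells: a = 1797, b = 1517, c = 840, d = 2914.
Risk in exposed = 1797/3314 = 0.54225; risk in unexposed = 840/3754 = 0.22376.
RR = 0.54225/0.22376 = 2.42332
AR% = (RR − 1)/RR × 100 = (2.42332 − 1)/2.42332 × 100 = 58.7343%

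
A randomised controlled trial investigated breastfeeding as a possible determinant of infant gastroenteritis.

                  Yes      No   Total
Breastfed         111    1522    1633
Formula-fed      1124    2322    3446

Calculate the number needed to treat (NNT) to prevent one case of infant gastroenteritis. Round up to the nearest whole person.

4

Risk in treated group = 111/1633 = 0.06797; risk in control = 1124/3446 = 0.32618.
Absolute risk reduction = 0.32618 − 0.06797 = 0.25820
NNT = 1 / ARR = 1 / 0.25820 = 3.873 → round up → 4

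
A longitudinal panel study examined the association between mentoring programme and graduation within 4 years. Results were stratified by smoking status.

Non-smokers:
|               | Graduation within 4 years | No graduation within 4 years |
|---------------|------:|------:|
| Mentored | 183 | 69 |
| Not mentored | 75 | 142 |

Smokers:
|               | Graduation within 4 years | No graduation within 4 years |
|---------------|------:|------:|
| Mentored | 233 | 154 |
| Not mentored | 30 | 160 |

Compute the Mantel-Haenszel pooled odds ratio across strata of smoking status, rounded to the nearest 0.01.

OR_MH = Σ(aᵢdᵢ/nᵢ) / Σ(bᵢcᵢ/nᵢ), where nᵢ is the stratum total.
Stratum 1 (Non-smokers): n = 469; a·d/n = 183·142/469 = 55.4072; b·c/n = 69·75/469 = 11.0341
Stratum 2 (Smokers): n = 577; a·d/n = 233·160/577 = 64.6101; b·c/n = 154·30/577 = 8.0069
OR_MH = (55.4072 + 64.6101) / (11.0341 + 8.0069) = 120.0173 / 19.0410 = 6.30308

6.30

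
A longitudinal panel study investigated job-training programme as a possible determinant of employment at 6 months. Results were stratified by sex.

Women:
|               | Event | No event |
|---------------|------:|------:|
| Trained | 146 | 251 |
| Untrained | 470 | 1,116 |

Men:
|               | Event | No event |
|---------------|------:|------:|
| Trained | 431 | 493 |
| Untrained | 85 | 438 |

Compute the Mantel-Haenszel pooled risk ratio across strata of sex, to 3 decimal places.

1.837

RR_MH = Σ(aᵢ·n₀ᵢ/nᵢ) / Σ(cᵢ·n₁ᵢ/nᵢ), with n₁ᵢ = aᵢ+bᵢ (exposed), n₀ᵢ = cᵢ+dᵢ (unexposed), nᵢ = n₁ᵢ+n₀ᵢ.
Stratum 1 (Women): n₁ = 397, n₀ = 1586, n = 1983; a·n₀/n = 146·1586/1983 = 116.7705; c·n₁/n = 470·397/1983 = 94.0948
Stratum 2 (Men): n₁ = 924, n₀ = 523, n = 1447; a·n₀/n = 431·523/1447 = 155.7795; c·n₁/n = 85·924/1447 = 54.2778
RR_MH = (116.7705 + 155.7795) / (94.0948 + 54.2778) = 272.5501 / 148.3726 = 1.83693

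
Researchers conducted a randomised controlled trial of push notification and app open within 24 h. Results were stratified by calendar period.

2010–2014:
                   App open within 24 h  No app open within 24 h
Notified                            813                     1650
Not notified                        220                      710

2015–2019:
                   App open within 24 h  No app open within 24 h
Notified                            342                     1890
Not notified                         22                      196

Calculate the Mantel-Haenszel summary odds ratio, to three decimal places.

OR_MH = Σ(aᵢdᵢ/nᵢ) / Σ(bᵢcᵢ/nᵢ), where nᵢ is the stratum total.
Stratum 1 (2010–2014): n = 3393; a·d/n = 813·710/3393 = 170.1238; b·c/n = 1650·220/3393 = 106.9850
Stratum 2 (2015–2019): n = 2450; a·d/n = 342·196/2450 = 27.3600; b·c/n = 1890·22/2450 = 16.9714
OR_MH = (170.1238 + 27.3600) / (106.9850 + 16.9714) = 197.4838 / 123.9564 = 1.59317

1.593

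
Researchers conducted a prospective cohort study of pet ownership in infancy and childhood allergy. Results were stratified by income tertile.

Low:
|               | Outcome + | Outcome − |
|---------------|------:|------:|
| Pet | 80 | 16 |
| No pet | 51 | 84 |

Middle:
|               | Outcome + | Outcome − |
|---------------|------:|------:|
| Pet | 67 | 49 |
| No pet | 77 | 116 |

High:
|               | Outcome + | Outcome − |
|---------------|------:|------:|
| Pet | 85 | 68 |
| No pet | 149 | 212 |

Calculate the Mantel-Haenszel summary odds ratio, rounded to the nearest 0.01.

OR_MH = Σ(aᵢdᵢ/nᵢ) / Σ(bᵢcᵢ/nᵢ), where nᵢ is the stratum total.
Stratum 1 (Low): n = 231; a·d/n = 80·84/231 = 29.0909; b·c/n = 16·51/231 = 3.5325
Stratum 2 (Middle): n = 309; a·d/n = 67·116/309 = 25.1521; b·c/n = 49·77/309 = 12.2104
Stratum 3 (High): n = 514; a·d/n = 85·212/514 = 35.0584; b·c/n = 68·149/514 = 19.7121
OR_MH = (29.0909 + 25.1521 + 35.0584) / (3.5325 + 12.2104 + 19.7121) = 89.3014 / 35.4549 = 2.51873

2.52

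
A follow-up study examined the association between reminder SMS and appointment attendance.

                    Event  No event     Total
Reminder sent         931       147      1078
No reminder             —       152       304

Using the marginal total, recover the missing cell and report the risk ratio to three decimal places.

1.727

The missing cell is in the unexposed row: 304 − 152 = 152.
So a = 931, b = 147, c = 152, d = 152.
RR = [a/(a+b)] / [c/(c+d)] = (931/1078) / (152/304) = 0.86364/0.50000 = 1.72727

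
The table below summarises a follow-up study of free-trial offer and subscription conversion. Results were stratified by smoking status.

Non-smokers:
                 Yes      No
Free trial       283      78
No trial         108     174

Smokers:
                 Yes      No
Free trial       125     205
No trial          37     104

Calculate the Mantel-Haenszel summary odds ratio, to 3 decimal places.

3.567

OR_MH = Σ(aᵢdᵢ/nᵢ) / Σ(bᵢcᵢ/nᵢ), where nᵢ is the stratum total.
Stratum 1 (Non-smokers): n = 643; a·d/n = 283·174/643 = 76.5816; b·c/n = 78·108/643 = 13.1011
Stratum 2 (Smokers): n = 471; a·d/n = 125·104/471 = 27.6008; b·c/n = 205·37/471 = 16.1040
OR_MH = (76.5816 + 27.6008) / (13.1011 + 16.1040) = 104.1825 / 29.2051 = 3.56727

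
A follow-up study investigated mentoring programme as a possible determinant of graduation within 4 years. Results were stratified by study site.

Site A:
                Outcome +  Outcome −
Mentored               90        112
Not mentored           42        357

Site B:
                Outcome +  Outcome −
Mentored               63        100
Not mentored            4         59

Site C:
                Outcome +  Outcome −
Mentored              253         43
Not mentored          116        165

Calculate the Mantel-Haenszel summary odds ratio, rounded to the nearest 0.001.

7.798

OR_MH = Σ(aᵢdᵢ/nᵢ) / Σ(bᵢcᵢ/nᵢ), where nᵢ is the stratum total.
Stratum 1 (Site A): n = 601; a·d/n = 90·357/601 = 53.4609; b·c/n = 112·42/601 = 7.8270
Stratum 2 (Site B): n = 226; a·d/n = 63·59/226 = 16.4469; b·c/n = 100·4/226 = 1.7699
Stratum 3 (Site C): n = 577; a·d/n = 253·165/577 = 72.3484; b·c/n = 43·116/577 = 8.6447
OR_MH = (53.4609 + 16.4469 + 72.3484) / (7.8270 + 1.7699 + 8.6447) = 142.2562 / 18.2416 = 7.79846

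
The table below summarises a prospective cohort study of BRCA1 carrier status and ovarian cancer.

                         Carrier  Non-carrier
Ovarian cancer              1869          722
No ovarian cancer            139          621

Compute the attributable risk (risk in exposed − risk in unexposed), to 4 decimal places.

0.3932

Reading the table with exposure as columns: a = 1869 (Carrier, case), b = 139 (Carrier, non-case), c = 722 (Non-carrier, case), d = 621.
Risk in exposed = 1869/2008 = 0.930777; risk in unexposed = 722/1343 = 0.537602.
Risk difference = 0.930777 − 0.537602 = 0.393175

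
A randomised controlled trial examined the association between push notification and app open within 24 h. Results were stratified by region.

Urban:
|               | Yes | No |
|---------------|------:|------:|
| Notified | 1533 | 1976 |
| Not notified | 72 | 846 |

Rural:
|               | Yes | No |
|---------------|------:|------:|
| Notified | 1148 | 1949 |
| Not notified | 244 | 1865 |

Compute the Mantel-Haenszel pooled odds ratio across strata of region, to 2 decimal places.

5.70

OR_MH = Σ(aᵢdᵢ/nᵢ) / Σ(bᵢcᵢ/nᵢ), where nᵢ is the stratum total.
Stratum 1 (Urban): n = 4427; a·d/n = 1533·846/4427 = 292.9564; b·c/n = 1976·72/4427 = 32.1373
Stratum 2 (Rural): n = 5206; a·d/n = 1148·1865/5206 = 411.2601; b·c/n = 1949·244/5206 = 91.3477
OR_MH = (292.9564 + 411.2601) / (32.1373 + 91.3477) = 704.2165 / 123.4850 = 5.70285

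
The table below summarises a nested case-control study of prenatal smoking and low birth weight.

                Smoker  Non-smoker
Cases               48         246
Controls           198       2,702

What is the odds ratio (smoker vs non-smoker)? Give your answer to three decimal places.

Reading the table with exposure as columns: a = 48 (Smoker, case), b = 198 (Smoker, non-case), c = 246 (Non-smoker, case), d = 2702.
OR = (a·d)/(b·c) = (48 × 2702) / (198 × 246) = 129696 / 48708 = 2.66272
The odds of low birth weight are about 2.66 times as high in the smoker group.

2.663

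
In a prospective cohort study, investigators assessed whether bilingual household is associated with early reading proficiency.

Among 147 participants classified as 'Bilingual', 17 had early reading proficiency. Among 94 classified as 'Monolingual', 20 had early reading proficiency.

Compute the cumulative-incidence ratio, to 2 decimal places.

0.54

From the description: a = 17, b = 130, c = 20, d = 74.
Risk in exposed = 17/147 = 0.11565; risk in unexposed = 20/94 = 0.21277.
RR = 0.11565 / 0.21277 = 0.54354
The risk is 46% lower among the exposed than among the unexposed.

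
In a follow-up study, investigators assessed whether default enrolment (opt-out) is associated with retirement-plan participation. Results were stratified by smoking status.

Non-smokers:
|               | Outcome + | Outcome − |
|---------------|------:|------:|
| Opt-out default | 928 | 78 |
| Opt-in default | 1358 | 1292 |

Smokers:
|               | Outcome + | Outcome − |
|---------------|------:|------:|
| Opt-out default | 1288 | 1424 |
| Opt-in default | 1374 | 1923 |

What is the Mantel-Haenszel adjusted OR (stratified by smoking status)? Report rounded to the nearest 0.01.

2.09

OR_MH = Σ(aᵢdᵢ/nᵢ) / Σ(bᵢcᵢ/nᵢ), where nᵢ is the stratum total.
Stratum 1 (Non-smokers): n = 3656; a·d/n = 928·1292/3656 = 327.9475; b·c/n = 78·1358/3656 = 28.9726
Stratum 2 (Smokers): n = 6009; a·d/n = 1288·1923/6009 = 412.1857; b·c/n = 1424·1374/6009 = 325.6076
OR_MH = (327.9475 + 412.1857) / (28.9726 + 325.6076) = 740.1332 / 354.5802 = 2.08735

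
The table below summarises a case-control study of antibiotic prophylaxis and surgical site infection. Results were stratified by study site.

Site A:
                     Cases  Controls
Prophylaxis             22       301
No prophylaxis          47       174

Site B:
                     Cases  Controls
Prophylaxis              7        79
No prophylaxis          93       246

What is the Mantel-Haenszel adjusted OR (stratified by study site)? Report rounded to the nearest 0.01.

0.26

OR_MH = Σ(aᵢdᵢ/nᵢ) / Σ(bᵢcᵢ/nᵢ), where nᵢ is the stratum total.
Stratum 1 (Site A): n = 544; a·d/n = 22·174/544 = 7.0368; b·c/n = 301·47/544 = 26.0055
Stratum 2 (Site B): n = 425; a·d/n = 7·246/425 = 4.0518; b·c/n = 79·93/425 = 17.2871
OR_MH = (7.0368 + 4.0518) / (26.0055 + 17.2871) = 11.0885 / 43.2926 = 0.25613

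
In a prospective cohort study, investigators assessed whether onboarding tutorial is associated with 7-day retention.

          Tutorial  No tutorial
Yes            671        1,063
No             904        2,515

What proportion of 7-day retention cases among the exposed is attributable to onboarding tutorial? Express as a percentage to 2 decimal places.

30.26

Reading the table with exposure as columns: a = 671 (Tutorial, case), b = 904 (Tutorial, non-case), c = 1063 (No tutorial, case), d = 2515.
Risk in exposed = 671/1575 = 0.42603; risk in unexposed = 1063/3578 = 0.29709.
RR = 0.42603/0.29709 = 1.43400
AR% = (RR − 1)/RR × 100 = (1.43400 − 1)/1.43400 × 100 = 30.2650%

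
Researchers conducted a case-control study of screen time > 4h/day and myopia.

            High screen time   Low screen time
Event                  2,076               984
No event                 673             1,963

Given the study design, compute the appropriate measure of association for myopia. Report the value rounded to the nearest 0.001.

Reading the table with exposure as columns: a = 2076 (High screen time, case), b = 673 (High screen time, non-case), c = 984 (Low screen time, case), d = 1963.
This is a case-control study: participants were sampled on outcome status, so risks in the source population cannot be estimated directly — relative risk is not valid here. The odds ratio is the appropriate measure.
OR = (a·d)/(b·c) = (2076 × 1963) / (673 × 984) = 4075188 / 662232 = 6.15372

6.154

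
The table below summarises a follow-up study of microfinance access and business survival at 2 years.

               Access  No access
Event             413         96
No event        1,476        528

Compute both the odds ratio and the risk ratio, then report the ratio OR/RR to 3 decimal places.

1.083

Reading the table with exposure as columns: a = 413 (Access, case), b = 1476 (Access, non-case), c = 96 (No access, case), d = 528.
OR = (413·528)/(1476·96) = 218064/141696 = 1.53896
Risk in exposed = 413/1889 = 0.21863; risk in unexposed = 96/624 = 0.15385; RR = 1.42112
OR/RR = 1.53896 / 1.42112 = 1.08292
The outcome is not rare, so the OR lies further from 1 than the RR.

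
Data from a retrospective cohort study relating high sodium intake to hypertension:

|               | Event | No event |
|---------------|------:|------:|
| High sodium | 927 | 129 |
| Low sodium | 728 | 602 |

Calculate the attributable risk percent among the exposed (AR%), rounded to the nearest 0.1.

37.6

Cells: a = 927, b = 129, c = 728, d = 602.
Risk in exposed = 927/1056 = 0.87784; risk in unexposed = 728/1330 = 0.54737.
RR = 0.87784/0.54737 = 1.60375
AR% = (RR − 1)/RR × 100 = (1.60375 − 1)/1.60375 × 100 = 37.6461%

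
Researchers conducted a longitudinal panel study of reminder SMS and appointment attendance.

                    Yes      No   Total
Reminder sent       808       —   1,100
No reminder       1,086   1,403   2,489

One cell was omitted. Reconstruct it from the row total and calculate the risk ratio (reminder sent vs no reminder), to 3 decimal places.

1.684

The missing cell is in the exposed row: 1100 − 808 = 292.
So a = 808, b = 292, c = 1086, d = 1403.
RR = [a/(a+b)] / [c/(c+d)] = (808/1100) / (1086/2489) = 0.73455/0.43632 = 1.68350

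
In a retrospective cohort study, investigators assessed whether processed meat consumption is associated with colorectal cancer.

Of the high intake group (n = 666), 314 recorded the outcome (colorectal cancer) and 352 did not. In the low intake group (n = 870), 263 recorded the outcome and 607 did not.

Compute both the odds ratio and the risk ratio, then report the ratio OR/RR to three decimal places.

From the description: a = 314, b = 352, c = 263, d = 607.
OR = (314·607)/(352·263) = 190598/92576 = 2.05883
Risk in exposed = 314/666 = 0.47147; risk in unexposed = 263/870 = 0.30230; RR = 1.55962
OR/RR = 2.05883 / 1.55962 = 1.32008
The outcome is not rare, so the OR lies further from 1 than the RR.

1.320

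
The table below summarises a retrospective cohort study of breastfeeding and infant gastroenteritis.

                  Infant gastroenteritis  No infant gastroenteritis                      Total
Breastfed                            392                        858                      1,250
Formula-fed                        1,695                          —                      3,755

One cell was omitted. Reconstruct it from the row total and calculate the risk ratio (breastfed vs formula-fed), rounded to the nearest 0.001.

The missing cell is in the unexposed row: 3755 − 1695 = 2060.
So a = 392, b = 858, c = 1695, d = 2060.
RR = [a/(a+b)] / [c/(c+d)] = (392/1250) / (1695/3755) = 0.31360/0.45140 = 0.69473

0.695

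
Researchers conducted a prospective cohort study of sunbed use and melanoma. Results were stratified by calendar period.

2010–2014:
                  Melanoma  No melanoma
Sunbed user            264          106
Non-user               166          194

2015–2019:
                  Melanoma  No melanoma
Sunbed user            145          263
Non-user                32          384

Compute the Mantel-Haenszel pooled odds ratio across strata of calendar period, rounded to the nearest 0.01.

OR_MH = Σ(aᵢdᵢ/nᵢ) / Σ(bᵢcᵢ/nᵢ), where nᵢ is the stratum total.
Stratum 1 (2010–2014): n = 730; a·d/n = 264·194/730 = 70.1589; b·c/n = 106·166/730 = 24.1041
Stratum 2 (2015–2019): n = 824; a·d/n = 145·384/824 = 67.5728; b·c/n = 263·32/824 = 10.2136
OR_MH = (70.1589 + 67.5728) / (24.1041 + 10.2136) = 137.7317 / 34.3177 = 4.01343

4.01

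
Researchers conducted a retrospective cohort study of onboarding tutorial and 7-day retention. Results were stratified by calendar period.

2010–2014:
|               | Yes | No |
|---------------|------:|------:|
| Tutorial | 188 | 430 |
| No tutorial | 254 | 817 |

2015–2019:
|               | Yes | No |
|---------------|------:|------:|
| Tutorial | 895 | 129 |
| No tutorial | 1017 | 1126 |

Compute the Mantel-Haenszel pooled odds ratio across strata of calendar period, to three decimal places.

OR_MH = Σ(aᵢdᵢ/nᵢ) / Σ(bᵢcᵢ/nᵢ), where nᵢ is the stratum total.
Stratum 1 (2010–2014): n = 1689; a·d/n = 188·817/1689 = 90.9390; b·c/n = 430·254/1689 = 64.6655
Stratum 2 (2015–2019): n = 3167; a·d/n = 895·1126/3167 = 318.2097; b·c/n = 129·1017/3167 = 41.4250
OR_MH = (90.9390 + 318.2097) / (64.6655 + 41.4250) = 409.1487 / 106.0905 = 3.85660

3.857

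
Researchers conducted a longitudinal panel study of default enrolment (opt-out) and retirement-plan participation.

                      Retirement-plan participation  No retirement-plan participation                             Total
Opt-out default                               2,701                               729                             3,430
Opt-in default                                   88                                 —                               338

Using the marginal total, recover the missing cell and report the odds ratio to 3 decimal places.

10.526

The missing cell is in the unexposed row: 338 − 88 = 250.
So a = 2701, b = 729, c = 88, d = 250.
OR = (a·d)/(b·c) = (2701 × 250) / (729 × 88) = 675250 / 64152 = 10.52578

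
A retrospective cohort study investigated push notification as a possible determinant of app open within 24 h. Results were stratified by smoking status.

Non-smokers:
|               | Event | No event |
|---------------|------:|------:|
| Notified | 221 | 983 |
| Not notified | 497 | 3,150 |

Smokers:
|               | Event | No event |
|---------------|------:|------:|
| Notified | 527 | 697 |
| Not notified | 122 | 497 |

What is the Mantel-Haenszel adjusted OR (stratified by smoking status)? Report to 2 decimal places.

OR_MH = Σ(aᵢdᵢ/nᵢ) / Σ(bᵢcᵢ/nᵢ), where nᵢ is the stratum total.
Stratum 1 (Non-smokers): n = 4851; a·d/n = 221·3150/4851 = 143.5065; b·c/n = 983·497/4851 = 100.7114
Stratum 2 (Smokers): n = 1843; a·d/n = 527·497/1843 = 142.1156; b·c/n = 697·122/1843 = 46.1389
OR_MH = (143.5065 + 142.1156) / (100.7114 + 46.1389) = 285.6221 / 146.8503 = 1.94499

1.94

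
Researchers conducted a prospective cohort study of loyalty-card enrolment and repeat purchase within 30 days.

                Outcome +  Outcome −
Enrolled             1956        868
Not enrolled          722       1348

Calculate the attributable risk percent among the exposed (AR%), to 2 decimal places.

Cells: a = 1956, b = 868, c = 722, d = 1348.
Risk in exposed = 1956/2824 = 0.69263; risk in unexposed = 722/2070 = 0.34879.
RR = 0.69263/0.34879 = 1.98581
AR% = (RR − 1)/RR × 100 = (1.98581 − 1)/1.98581 × 100 = 49.6427%

49.64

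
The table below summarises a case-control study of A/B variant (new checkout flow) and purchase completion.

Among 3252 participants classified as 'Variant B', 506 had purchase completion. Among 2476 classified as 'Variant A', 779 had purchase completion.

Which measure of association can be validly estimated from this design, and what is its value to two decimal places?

From the description: a = 506, b = 2746, c = 779, d = 1697.
This is a case-control study: participants were sampled on outcome status, so risks in the source population cannot be estimated directly — relative risk is not valid here. The odds ratio is the appropriate measure.
OR = (a·d)/(b·c) = (506 × 1697) / (2746 × 779) = 858682 / 2139134 = 0.40142

0.40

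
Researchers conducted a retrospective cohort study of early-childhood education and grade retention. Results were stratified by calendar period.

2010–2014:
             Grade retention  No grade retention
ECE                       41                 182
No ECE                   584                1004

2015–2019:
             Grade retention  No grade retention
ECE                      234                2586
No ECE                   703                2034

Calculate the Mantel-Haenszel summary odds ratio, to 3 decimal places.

0.281

OR_MH = Σ(aᵢdᵢ/nᵢ) / Σ(bᵢcᵢ/nᵢ), where nᵢ is the stratum total.
Stratum 1 (2010–2014): n = 1811; a·d/n = 41·1004/1811 = 22.7300; b·c/n = 182·584/1811 = 58.6902
Stratum 2 (2015–2019): n = 5557; a·d/n = 234·2034/5557 = 85.6498; b·c/n = 2586·703/5557 = 327.1474
OR_MH = (22.7300 + 85.6498) / (58.6902 + 327.1474) = 108.3798 / 385.8376 = 0.28089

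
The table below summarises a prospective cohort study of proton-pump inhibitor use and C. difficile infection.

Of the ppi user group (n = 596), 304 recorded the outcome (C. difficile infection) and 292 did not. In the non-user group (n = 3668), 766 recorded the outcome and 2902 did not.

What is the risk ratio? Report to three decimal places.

From the description: a = 304, b = 292, c = 766, d = 2902.
Risk in exposed = 304/596 = 0.51007; risk in unexposed = 766/3668 = 0.20883.
RR = 0.51007 / 0.20883 = 2.44246
The risk among the exposed is 2.44 times that among the unexposed.

2.442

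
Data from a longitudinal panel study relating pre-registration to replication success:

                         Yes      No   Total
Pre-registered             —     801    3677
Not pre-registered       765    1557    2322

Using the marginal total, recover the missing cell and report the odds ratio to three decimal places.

The missing cell is in the exposed row: 3677 − 801 = 2876.
So a = 2876, b = 801, c = 765, d = 1557.
OR = (a·d)/(b·c) = (2876 × 1557) / (801 × 765) = 4477932 / 612765 = 7.30775

7.308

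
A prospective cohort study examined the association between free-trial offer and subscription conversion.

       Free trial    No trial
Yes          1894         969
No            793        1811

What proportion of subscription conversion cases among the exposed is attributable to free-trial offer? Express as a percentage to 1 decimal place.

50.5

Reading the table with exposure as columns: a = 1894 (Free trial, case), b = 793 (Free trial, non-case), c = 969 (No trial, case), d = 1811.
Risk in exposed = 1894/2687 = 0.70488; risk in unexposed = 969/2780 = 0.34856.
RR = 0.70488/0.34856 = 2.02224
AR% = (RR − 1)/RR × 100 = (2.02224 − 1)/2.02224 × 100 = 50.5500%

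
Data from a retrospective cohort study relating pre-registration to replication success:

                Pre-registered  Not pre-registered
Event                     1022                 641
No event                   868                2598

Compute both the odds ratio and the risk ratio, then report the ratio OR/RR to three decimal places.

Reading the table with exposure as columns: a = 1022 (Pre-registered, case), b = 868 (Pre-registered, non-case), c = 641 (Not pre-registered, case), d = 2598.
OR = (1022·2598)/(868·641) = 2655156/556388 = 4.77213
Risk in exposed = 1022/1890 = 0.54074; risk in unexposed = 641/3239 = 0.19790; RR = 2.73239
OR/RR = 4.77213 / 2.73239 = 1.74651
The outcome is not rare, so the OR lies further from 1 than the RR.

1.747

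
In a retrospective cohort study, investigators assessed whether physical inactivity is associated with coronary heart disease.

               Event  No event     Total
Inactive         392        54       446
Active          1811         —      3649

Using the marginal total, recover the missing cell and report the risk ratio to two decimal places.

1.77

The missing cell is in the unexposed row: 3649 − 1811 = 1838.
So a = 392, b = 54, c = 1811, d = 1838.
RR = [a/(a+b)] / [c/(c+d)] = (392/446) / (1811/3649) = 0.87892/0.49630 = 1.77095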